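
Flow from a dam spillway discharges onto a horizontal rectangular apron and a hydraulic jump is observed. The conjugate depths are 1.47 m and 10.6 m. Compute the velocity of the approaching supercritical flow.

V₁ = 20.7 m/s

For a rectangular channel the momentum equation gives q² = ½·g·y₁·y₂·(y₁ + y₂) = ½×9.81×1.47×10.6×12.1 = 923.
q = √923 = 30.4 m²/s.
V₁ = q/y₁ = 30.4/1.47 = 20.7 m/s.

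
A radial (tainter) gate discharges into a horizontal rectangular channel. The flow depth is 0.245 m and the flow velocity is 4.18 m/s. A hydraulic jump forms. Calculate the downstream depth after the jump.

y₂ = 0.820 m

Fr₁ = V₁/√(g·y₁) = 4.18/√(9.81×0.245) = 2.70.
Sequent-depth ratio: y₂/y₁ = ½[√(1 + 8Fr₁²) − 1] = ½[√59.16 − 1] = 3.35.
y₂ = 3.35 × 0.245 = 0.820 m.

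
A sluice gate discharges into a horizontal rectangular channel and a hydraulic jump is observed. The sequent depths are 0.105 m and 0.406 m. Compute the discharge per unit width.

q = 0.327 m²/s

For a rectangular channel the momentum equation gives q² = ½·g·y₁·y₂·(y₁ + y₂) = ½×9.81×0.105×0.406×0.511 = 0.107.
q = √0.107 = 0.327 m²/s.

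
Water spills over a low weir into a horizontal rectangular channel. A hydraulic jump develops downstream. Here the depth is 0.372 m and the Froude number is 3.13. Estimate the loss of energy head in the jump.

Fr₁ = 3.13 (given).
By Bélanger, y₂/y₁ = ½[√(1 + 8Fr₁²) − 1] = ½[√79.38 − 1] = 3.95.
y₂ = 3.95 × 0.372 = 1.47 m.
Head loss: ΔE = (y₂ − y₁)³/(4y₁y₂) = (1.47 − 0.372)³/(4×0.372×1.47) = 1.33/2.19 = 0.607 m.

ΔE = 0.607 m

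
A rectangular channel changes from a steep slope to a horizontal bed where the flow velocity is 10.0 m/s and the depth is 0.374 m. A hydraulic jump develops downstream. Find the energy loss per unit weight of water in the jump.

Fr₁ = V₁/√(g·y₁) = 10.0/√(9.81×0.374) = 5.22.
Sequent-depth ratio: y₂/y₁ = ½[√(1 + 8Fr₁²) − 1] = ½[√219.0 − 1] = 6.90.
y₂ = 6.90 × 0.374 = 2.58 m.
q = V₁·y₁ = 10.0 × 0.374 = 3.74 m²/s. V₂ = q/y₂ = 3.74/2.58 = 1.45 m/s. E₁ = y₁ + V₁²/2g = 5.47 m; E₂ = y₂ + V₂²/2g = 2.69 m. ΔE = E₁ − E₂ = 2.78 m.

ΔE = 2.78 m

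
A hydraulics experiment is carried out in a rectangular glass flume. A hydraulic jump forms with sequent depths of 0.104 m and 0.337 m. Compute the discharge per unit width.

q = 0.275 m²/s

For a rectangular channel the momentum equation gives q² = ½·g·y₁·y₂·(y₁ + y₂) = ½×9.81×0.104×0.337×0.441 = 0.0758.
q = √0.0758 = 0.275 m²/s.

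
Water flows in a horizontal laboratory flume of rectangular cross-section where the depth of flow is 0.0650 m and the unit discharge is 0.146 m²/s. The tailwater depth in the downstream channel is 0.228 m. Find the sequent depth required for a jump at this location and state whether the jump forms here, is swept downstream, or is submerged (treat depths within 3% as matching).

V₁ = q/y₁ = 0.146/0.0650 = 2.25 m/s. Fr₁ = V₁/√(g·y₁) = 2.25/√(9.81×0.0650) = 2.81.
From the momentum equation for a rectangular channel, y₂/y₁ = ½[√(1 + 8Fr₁²) − 1] = ½[√64.30 − 1] = 3.51.
y₂ = 3.51 × 0.0650 = 0.228 m.
Tailwater y_tw = 0.228 m: y_tw ≈ y₂, so the jump forms here.

y₂ = 0.228 m; the jump forms here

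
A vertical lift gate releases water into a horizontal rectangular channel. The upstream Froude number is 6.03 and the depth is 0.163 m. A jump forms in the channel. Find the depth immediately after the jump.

y₂ = 1.31 m

Fr₁ = 6.03 (given).
Sequent-depth ratio: y₂/y₁ = ½[√(1 + 8Fr₁²) − 1] = ½[√291.9 − 1] = 8.04.
y₂ = 8.04 × 0.163 = 1.31 m.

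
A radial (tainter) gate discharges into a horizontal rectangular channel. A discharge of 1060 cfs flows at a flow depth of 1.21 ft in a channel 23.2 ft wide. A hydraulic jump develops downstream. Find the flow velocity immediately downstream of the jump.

V₂ = 4.68 ft/s

q = Q/b = 1060/23.2 = 45.7 ft²/s; V₁ = q/y₁ = 37.8 ft/s. Fr₁ = V₁/√(g·y₁) = 6.05.
Sequent-depth ratio: y₂/y₁ = ½[√(1 + 8Fr₁²) − 1] = ½[√293.8 − 1] = 8.07.
y₂ = 8.07 × 1.21 = 9.76 ft.
V₂ = q/y₂ = 45.7/9.76 = 4.68 ft/s.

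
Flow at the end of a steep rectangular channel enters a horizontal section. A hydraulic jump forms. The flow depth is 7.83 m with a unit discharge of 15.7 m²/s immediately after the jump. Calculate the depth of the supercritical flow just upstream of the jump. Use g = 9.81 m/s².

V₂ = q/y₂ = 15.7/7.83 = 2.01 m/s; Fr₂ = V₂/√(g·y₂) = 0.229.
The Bélanger relation is symmetric: y₁/y₂ = ½[√(1 + 8Fr₂²) − 1] = ½[√1.419 − 1] = 0.0956.
y₁ = 0.0956 × 7.83 = 0.748 m.

y₁ = 0.748 m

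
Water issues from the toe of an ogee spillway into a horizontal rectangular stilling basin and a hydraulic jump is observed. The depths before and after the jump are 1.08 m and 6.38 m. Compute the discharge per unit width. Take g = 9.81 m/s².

q = 15.9 m²/s

For a rectangular channel the momentum equation gives q² = ½·g·y₁·y₂·(y₁ + y₂) = ½×9.81×1.08×6.38×7.46 = 252.
q = √252 = 15.9 m²/s.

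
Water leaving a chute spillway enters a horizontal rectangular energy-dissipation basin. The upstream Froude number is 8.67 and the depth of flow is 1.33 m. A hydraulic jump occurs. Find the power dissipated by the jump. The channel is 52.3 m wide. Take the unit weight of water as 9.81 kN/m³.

P = 754369 kW

Fr₁ = 8.67 (given).
Conjugate-depth relation: y₂/y₁ = ½[√(1 + 8Fr₁²) − 1] = ½[√602.4 − 1] = 11.8.
y₂ = 11.8 × 1.33 = 15.7 m.
Head loss: ΔE = (y₂ − y₁)³/(4y₁y₂) = (15.7 − 1.33)³/(4×1.33×15.7) = 2940/83.3 = 35.3 m.
V₁ = Fr₁·√(g·y₁) = 8.67×√(9.81×1.33) = 31.3 m/s; q = V₁·y₁ = 41.7 m²/s. Q = q·b = 41.7 × 52.3 = 2178 m³/s. P = γ·Q·ΔE = 9.81 × 2178 × 35.3 = 754369 kW.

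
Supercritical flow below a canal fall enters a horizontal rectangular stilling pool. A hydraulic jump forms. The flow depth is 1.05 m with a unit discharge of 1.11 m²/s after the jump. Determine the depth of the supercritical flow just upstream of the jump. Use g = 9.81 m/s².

y₁ = 0.193 m

V₂ = q/y₂ = 1.11/1.05 = 1.06 m/s; Fr₂ = V₂/√(g·y₂) = 0.329.
Since the conjugate-depth ratio holds either way, y₁/y₂ = ½[√(1 + 8Fr₂²) − 1] = ½[√1.868 − 1] = 0.183.
y₁ = 0.183 × 1.05 = 0.193 m.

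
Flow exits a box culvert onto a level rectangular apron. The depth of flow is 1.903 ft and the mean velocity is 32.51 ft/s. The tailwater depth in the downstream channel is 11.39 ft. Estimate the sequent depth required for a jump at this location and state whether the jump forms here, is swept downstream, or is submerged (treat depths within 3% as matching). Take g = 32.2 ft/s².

Fr₁ = V₁/√(g·y₁) = 32.51/√(32.2×1.903) = 4.153.
Bélanger equation: y₂/y₁ = ½[√(1 + 8Fr₁²) − 1] = ½[√138.98 − 1] = 5.395.
y₂ = 5.395 × 1.903 = 10.27 ft.
Tailwater y_tw = 11.39 ft: y_tw > y₂, so the jump is submerged.

y₂ = 10.27 ft; the jump is submerged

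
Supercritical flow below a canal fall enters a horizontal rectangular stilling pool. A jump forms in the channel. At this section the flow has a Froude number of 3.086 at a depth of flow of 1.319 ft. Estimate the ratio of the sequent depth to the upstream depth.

Fr₁ = 3.086 (given).
Sequent-depth ratio: y₂/y₁ = ½[√(1 + 8Fr₁²) − 1] = ½[√77.187 − 1] = 3.893.

y₂/y₁ = 3.893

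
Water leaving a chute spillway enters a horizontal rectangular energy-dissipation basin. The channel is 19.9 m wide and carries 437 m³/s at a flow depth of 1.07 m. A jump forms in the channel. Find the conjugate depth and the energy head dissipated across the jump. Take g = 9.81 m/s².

q = Q/b = 437/19.9 = 22.0 m²/s; V₁ = q/y₁ = 20.5 m/s. Fr₁ = V₁/√(g·y₁) = 6.33.
From the momentum equation for a rectangular channel, y₂/y₁ = ½[√(1 + 8Fr₁²) − 1] = ½[√322.0 − 1] = 8.47.
y₂ = 8.47 × 1.07 = 9.07 m.
V₂ = q/y₂ = 22.0/9.07 = 2.42 m/s. E₁ = y₁ + V₁²/2g = 22.5 m; E₂ = y₂ + V₂²/2g = 9.36 m. ΔE = E₁ − E₂ = 13.2 m.

y₂ = 9.07 m; ΔE = 13.2 m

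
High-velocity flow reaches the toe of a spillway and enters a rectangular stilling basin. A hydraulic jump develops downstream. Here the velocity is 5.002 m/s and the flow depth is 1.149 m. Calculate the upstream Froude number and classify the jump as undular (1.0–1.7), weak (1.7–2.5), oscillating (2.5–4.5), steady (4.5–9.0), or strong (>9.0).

Fr₁ = V₁/√(g·y₁) = 5.002/√(9.81×1.149) = 1.490.
Fr₁ = 1.490 lies in the undular range.

Fr₁ = 1.490; undular jump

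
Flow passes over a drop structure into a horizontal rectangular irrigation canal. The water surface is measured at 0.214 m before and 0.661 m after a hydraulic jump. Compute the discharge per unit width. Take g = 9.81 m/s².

q = 0.779 m²/s

For a rectangular channel the momentum equation gives q² = ½·g·y₁·y₂·(y₁ + y₂) = ½×9.81×0.214×0.661×0.875 = 0.607.
q = √0.607 = 0.779 m²/s.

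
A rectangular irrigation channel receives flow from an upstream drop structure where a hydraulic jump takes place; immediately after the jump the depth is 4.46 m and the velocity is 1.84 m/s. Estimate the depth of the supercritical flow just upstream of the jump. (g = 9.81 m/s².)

y₁ = 0.607 m

Fr₂ = V₂/√(g·y₂) = 1.84/√(9.81×4.46) = 0.278.
Since the conjugate-depth ratio holds either way, y₁/y₂ = ½[√(1 + 8Fr₂²) − 1] = ½[√1.619 − 1] = 0.136.
y₁ = 0.136 × 4.46 = 0.607 m.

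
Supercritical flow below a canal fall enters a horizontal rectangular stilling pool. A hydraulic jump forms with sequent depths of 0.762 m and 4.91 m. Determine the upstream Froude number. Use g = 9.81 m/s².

For a rectangular channel the momentum equation gives q² = ½·g·y₁·y₂·(y₁ + y₂) = ½×9.81×0.762×4.91×5.67 = 104.
q = √104 = 10.2 m²/s.
V₁ = q/y₁ = 13.4 m/s; Fr₁ = V₁/√(g·y₁) = 4.90.

Fr₁ = 4.90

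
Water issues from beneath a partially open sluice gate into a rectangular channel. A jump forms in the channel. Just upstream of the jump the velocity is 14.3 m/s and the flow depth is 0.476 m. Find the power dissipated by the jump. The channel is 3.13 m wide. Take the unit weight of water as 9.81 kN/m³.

Fr₁ = V₁/√(g·y₁) = 14.3/√(9.81×0.476) = 6.62.
Sequent-depth ratio: y₂/y₁ = ½[√(1 + 8Fr₁²) − 1] = ½[√351.3 − 1] = 8.87.
y₂ = 8.87 × 0.476 = 4.22 m.
Head loss: ΔE = (y₂ − y₁)³/(4y₁y₂) = (4.22 − 0.476)³/(4×0.476×4.22) = 52.6/8.04 = 6.54 m.
q = V₁·y₁ = 14.3 × 0.476 = 6.81 m²/s. Q = q·b = 6.81 × 3.13 = 21.3 m³/s. P = γ·Q·ΔE = 9.81 × 21.3 × 6.54 = 1368 kW.

P = 1368 kW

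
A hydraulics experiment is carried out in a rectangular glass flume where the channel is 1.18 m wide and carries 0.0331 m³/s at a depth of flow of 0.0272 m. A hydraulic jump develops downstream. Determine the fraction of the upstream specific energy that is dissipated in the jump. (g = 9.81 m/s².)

q = Q/b = 0.0331/1.18 = 0.0281 m²/s; V₁ = q/y₁ = 1.03 m/s. Fr₁ = V₁/√(g·y₁) = 2.00.
By Bélanger, y₂/y₁ = ½[√(1 + 8Fr₁²) − 1] = ½[√32.89 − 1] = 2.37.
y₂ = 2.37 × 0.0272 = 0.0644 m.
E₁ = y₁ + V₁²/2g = 0.0814 m. ΔE = (y₂ − y₁)³/(4y₁y₂) = 0.00734 m. ΔE/E₁ = 0.00734/0.0814 = 0.0902.

ΔE/E₁ = 0.0902 (9.02%)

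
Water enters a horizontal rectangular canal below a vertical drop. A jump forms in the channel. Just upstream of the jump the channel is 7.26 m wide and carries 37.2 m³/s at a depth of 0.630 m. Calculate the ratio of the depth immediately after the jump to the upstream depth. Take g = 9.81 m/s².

q = Q/b = 37.2/7.26 = 5.12 m²/s; V₁ = q/y₁ = 8.13 m/s. Fr₁ = V₁/√(g·y₁) = 3.27.
Bélanger equation: y₂/y₁ = ½[√(1 + 8Fr₁²) − 1] = ½[√86.63 − 1] = 4.15.

y₂/y₁ = 4.15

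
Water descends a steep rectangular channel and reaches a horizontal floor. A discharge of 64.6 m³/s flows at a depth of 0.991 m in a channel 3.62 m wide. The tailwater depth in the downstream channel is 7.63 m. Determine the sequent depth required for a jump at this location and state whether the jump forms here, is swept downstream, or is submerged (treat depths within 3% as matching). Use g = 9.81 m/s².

q = Q/b = 64.6/3.62 = 17.8 m²/s; V₁ = q/y₁ = 18.0 m/s. Fr₁ = V₁/√(g·y₁) = 5.78.
From the momentum equation for a rectangular channel, y₂/y₁ = ½[√(1 + 8Fr₁²) − 1] = ½[√267.8 − 1] = 7.68.
y₂ = 7.68 × 0.991 = 7.61 m.
Tailwater y_tw = 7.63 m: y_tw ≈ y₂, so the jump forms here.

y₂ = 7.61 m; the jump forms here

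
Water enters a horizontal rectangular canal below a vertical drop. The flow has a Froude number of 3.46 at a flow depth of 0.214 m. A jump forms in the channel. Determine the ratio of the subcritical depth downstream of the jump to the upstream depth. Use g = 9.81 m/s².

y₂/y₁ = 4.42

Fr₁ = 3.46 (given).
Bélanger equation: y₂/y₁ = ½[√(1 + 8Fr₁²) − 1] = ½[√96.77 − 1] = 4.42.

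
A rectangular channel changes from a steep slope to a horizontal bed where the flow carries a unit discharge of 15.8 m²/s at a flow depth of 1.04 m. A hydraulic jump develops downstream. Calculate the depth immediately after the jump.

V₁ = q/y₁ = 15.8/1.04 = 15.2 m/s. Fr₁ = V₁/√(g·y₁) = 15.2/√(9.81×1.04) = 4.76.
From the momentum equation for a rectangular channel, y₂/y₁ = ½[√(1 + 8Fr₁²) − 1] = ½[√182.0 − 1] = 6.25.
y₂ = 6.25 × 1.04 = 6.49 m.

y₂ = 6.49 m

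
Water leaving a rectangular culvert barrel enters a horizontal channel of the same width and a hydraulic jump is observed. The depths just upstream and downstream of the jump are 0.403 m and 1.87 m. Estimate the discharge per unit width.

q = 2.90 m²/s

For a rectangular channel the momentum equation gives q² = ½·g·y₁·y₂·(y₁ + y₂) = ½×9.81×0.403×1.87×2.27 = 8.40.
q = √8.40 = 2.90 m²/s.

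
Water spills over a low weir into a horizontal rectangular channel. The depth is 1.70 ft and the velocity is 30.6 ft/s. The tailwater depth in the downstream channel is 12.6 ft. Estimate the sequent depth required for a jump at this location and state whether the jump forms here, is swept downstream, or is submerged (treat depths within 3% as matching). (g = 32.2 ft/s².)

y₂ = 9.13 ft; the jump is submerged

Fr₁ = V₁/√(g·y₁) = 30.6/√(32.2×1.70) = 4.14.
From the momentum equation for a rectangular channel, y₂/y₁ = ½[√(1 + 8Fr₁²) − 1] = ½[√137.8 − 1] = 5.37.
y₂ = 5.37 × 1.70 = 9.13 ft.
Tailwater y_tw = 12.6 ft: y_tw > y₂, so the jump is submerged.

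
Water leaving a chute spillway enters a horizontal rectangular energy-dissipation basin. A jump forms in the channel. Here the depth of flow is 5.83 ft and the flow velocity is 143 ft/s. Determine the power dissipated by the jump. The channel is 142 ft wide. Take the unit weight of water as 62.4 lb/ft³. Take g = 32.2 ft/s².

P = 3204896 hp

Fr₁ = V₁/√(g·y₁) = 143/√(32.2×5.83) = 10.4.
By Bélanger, y₂/y₁ = ½[√(1 + 8Fr₁²) − 1] = ½[√872.4 − 1] = 14.3.
y₂ = 14.3 × 5.83 = 83.2 ft.
Head loss: ΔE = (y₂ − y₁)³/(4y₁y₂) = (83.2 − 5.83)³/(4×5.83×83.2) = 462888/1940 = 239 ft.
q = V₁·y₁ = 143 × 5.83 = 834 ft²/s. Q = q·b = 834 × 142 = 118384 cfs. P = γ·Q·ΔE/550 = 62.4 × 118384 × 239 / 550 = 3204896 hp.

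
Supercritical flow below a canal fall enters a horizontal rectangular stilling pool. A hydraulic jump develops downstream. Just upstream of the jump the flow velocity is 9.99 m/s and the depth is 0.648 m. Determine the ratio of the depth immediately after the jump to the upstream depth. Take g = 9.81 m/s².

Fr₁ = V₁/√(g·y₁) = 9.99/√(9.81×0.648) = 3.96.
Conjugate-depth relation: y₂/y₁ = ½[√(1 + 8Fr₁²) − 1] = ½[√126.6 − 1] = 5.13.

y₂/y₁ = 5.13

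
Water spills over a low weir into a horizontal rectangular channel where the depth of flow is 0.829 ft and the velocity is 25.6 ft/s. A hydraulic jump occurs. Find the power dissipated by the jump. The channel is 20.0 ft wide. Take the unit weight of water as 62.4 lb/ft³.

P = 258 hp

Fr₁ = V₁/√(g·y₁) = 25.6/√(32.2×0.829) = 4.95.
Conjugate-depth relation: y₂/y₁ = ½[√(1 + 8Fr₁²) − 1] = ½[√197.4 − 1] = 6.53.
y₂ = 6.53 × 0.829 = 5.41 ft.
q = V₁·y₁ = 25.6 × 0.829 = 21.2 ft²/s. V₂ = q/y₂ = 21.2/5.41 = 3.92 ft/s. E₁ = y₁ + V₁²/2g = 11.0 ft; E₂ = y₂ + V₂²/2g = 5.65 ft. ΔE = E₁ − E₂ = 5.36 ft.
Q = q·b = 21.2 × 20.0 = 424 cfs. P = γ·Q·ΔE/550 = 62.4 × 424 × 5.36 / 550 = 258 hp.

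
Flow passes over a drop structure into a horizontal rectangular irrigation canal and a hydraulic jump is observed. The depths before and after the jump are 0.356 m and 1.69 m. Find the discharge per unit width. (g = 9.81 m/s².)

For a rectangular channel the momentum equation gives q² = ½·g·y₁·y₂·(y₁ + y₂) = ½×9.81×0.356×1.69×2.05 = 6.04.
q = √6.04 = 2.46 m²/s.

q = 2.46 m²/s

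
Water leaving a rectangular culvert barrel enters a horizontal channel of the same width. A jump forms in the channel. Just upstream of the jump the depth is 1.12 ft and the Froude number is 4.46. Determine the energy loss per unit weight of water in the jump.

ΔE = 5.40 ft

Fr₁ = 4.46 (given).
Sequent-depth ratio: y₂/y₁ = ½[√(1 + 8Fr₁²) − 1] = ½[√160.1 − 1] = 5.83.
y₂ = 5.83 × 1.12 = 6.53 ft.
V₁ = Fr₁·√(g·y₁) = 4.46×√(32.2×1.12) = 26.8 ft/s; q = V₁·y₁ = 30.0 ft²/s. V₂ = q/y₂ = 30.0/6.53 = 4.60 ft/s. E₁ = y₁ + V₁²/2g = 12.3 ft; E₂ = y₂ + V₂²/2g = 6.85 ft. ΔE = E₁ − E₂ = 5.40 ft.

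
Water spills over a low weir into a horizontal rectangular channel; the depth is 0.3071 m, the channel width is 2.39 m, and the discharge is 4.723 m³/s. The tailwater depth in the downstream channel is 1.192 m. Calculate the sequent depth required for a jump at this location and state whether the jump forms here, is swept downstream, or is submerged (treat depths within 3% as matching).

q = Q/b = 4.723/2.39 = 1.976 m²/s; V₁ = q/y₁ = 6.435 m/s. Fr₁ = V₁/√(g·y₁) = 3.707.
By Bélanger, y₂/y₁ = ½[√(1 + 8Fr₁²) − 1] = ½[√110.96 − 1] = 4.767.
y₂ = 4.767 × 0.3071 = 1.464 m.
Tailwater y_tw = 1.192 m: y_tw < y₂, so the jump is swept downstream.

y₂ = 1.464 m; the jump is swept downstream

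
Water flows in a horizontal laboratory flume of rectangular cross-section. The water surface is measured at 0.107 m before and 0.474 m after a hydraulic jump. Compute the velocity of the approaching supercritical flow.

V₁ = 3.55 m/s

For a rectangular channel the momentum equation gives q² = ½·g·y₁·y₂·(y₁ + y₂) = ½×9.81×0.107×0.474×0.581 = 0.145.
q = √0.145 = 0.380 m²/s.
V₁ = q/y₁ = 0.380/0.107 = 3.55 m/s.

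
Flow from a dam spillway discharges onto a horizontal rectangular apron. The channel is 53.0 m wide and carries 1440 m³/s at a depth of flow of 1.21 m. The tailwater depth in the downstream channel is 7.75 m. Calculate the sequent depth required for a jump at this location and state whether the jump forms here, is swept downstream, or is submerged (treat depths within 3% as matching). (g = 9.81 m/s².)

q = Q/b = 1440/53.0 = 27.2 m²/s; V₁ = q/y₁ = 22.5 m/s. Fr₁ = V₁/√(g·y₁) = 6.52.
Bélanger equation: y₂/y₁ = ½[√(1 + 8Fr₁²) − 1] = ½[√340.8 − 1] = 8.73.
y₂ = 8.73 × 1.21 = 10.6 m.
Tailwater y_tw = 7.75 m: y_tw < y₂, so the jump is swept downstream.

y₂ = 10.6 m; the jump is swept downstream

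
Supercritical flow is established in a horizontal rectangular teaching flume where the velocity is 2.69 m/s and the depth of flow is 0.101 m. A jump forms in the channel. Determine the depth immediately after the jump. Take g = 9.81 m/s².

y₂ = 0.339 m

Fr₁ = V₁/√(g·y₁) = 2.69/√(9.81×0.101) = 2.70.
From the momentum equation for a rectangular channel, y₂/y₁ = ½[√(1 + 8Fr₁²) − 1] = ½[√59.43 − 1] = 3.35.
y₂ = 3.35 × 0.101 = 0.339 m.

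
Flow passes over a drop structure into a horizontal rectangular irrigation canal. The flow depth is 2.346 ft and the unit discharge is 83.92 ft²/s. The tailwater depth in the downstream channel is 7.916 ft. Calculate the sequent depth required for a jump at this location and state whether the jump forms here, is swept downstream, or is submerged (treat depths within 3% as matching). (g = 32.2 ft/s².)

y₂ = 12.53 ft; the jump is swept downstream

V₁ = q/y₁ = 83.92/2.346 = 35.77 ft/s. Fr₁ = V₁/√(g·y₁) = 35.77/√(32.2×2.346) = 4.116.
By Bélanger, y₂/y₁ = ½[√(1 + 8Fr₁²) − 1] = ½[√136.51 − 1] = 5.342.
y₂ = 5.342 × 2.346 = 12.53 ft.
Tailwater y_tw = 7.916 ft: y_tw < y₂, so the jump is swept downstream.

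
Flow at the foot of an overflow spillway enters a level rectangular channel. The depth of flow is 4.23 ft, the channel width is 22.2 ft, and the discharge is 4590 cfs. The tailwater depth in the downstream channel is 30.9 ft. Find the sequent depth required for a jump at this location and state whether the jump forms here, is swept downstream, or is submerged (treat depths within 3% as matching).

q = Q/b = 4590/22.2 = 207 ft²/s; V₁ = q/y₁ = 48.9 ft/s. Fr₁ = V₁/√(g·y₁) = 4.19.
Bélanger equation: y₂/y₁ = ½[√(1 + 8Fr₁²) − 1] = ½[√141.3 − 1] = 5.44.
y₂ = 5.44 × 4.23 = 23.0 ft.
Tailwater y_tw = 30.9 ft: y_tw > y₂, so the jump is submerged.

y₂ = 23.0 ft; the jump is submerged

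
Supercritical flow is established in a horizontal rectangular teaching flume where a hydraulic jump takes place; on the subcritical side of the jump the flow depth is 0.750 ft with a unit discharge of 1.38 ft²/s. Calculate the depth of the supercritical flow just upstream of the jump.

V₂ = q/y₂ = 1.38/0.750 = 1.84 ft/s; Fr₂ = V₂/√(g·y₂) = 0.374.
Applying the sequent-depth relation in reverse, y₁/y₂ = ½[√(1 + 8Fr₂²) − 1] = ½[√2.122 − 1] = 0.228.
y₁ = 0.228 × 0.750 = 0.171 ft.

y₁ = 0.171 ft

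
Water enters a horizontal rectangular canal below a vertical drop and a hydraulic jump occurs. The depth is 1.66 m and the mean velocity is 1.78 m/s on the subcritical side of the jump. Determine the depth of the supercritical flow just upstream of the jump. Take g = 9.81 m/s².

Fr₂ = V₂/√(g·y₂) = 1.78/√(9.81×1.66) = 0.441.
From the momentum equation (using Fr₂), y₁/y₂ = ½[√(1 + 8Fr₂²) − 1] = ½[√2.557 − 1] = 0.299.
y₁ = 0.299 × 1.66 = 0.497 m.

y₁ = 0.497 m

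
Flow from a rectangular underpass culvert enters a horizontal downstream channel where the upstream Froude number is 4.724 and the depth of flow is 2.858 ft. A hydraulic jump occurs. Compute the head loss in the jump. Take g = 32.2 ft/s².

ΔE = 16.20 ft

Fr₁ = 4.724 (given).
By Bélanger, y₂/y₁ = ½[√(1 + 8Fr₁²) − 1] = ½[√179.53 − 1] = 6.199.
y₂ = 6.199 × 2.858 = 17.72 ft.
Head loss: ΔE = (y₂ − y₁)³/(4y₁y₂) = (17.72 − 2.858)³/(4×2.858×17.72) = 3281/202.6 = 16.20 ft.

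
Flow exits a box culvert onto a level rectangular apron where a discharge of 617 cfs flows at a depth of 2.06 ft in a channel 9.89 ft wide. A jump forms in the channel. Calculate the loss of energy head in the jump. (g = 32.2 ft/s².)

ΔE = 5.83 ft

q = Q/b = 617/9.89 = 62.4 ft²/s; V₁ = q/y₁ = 30.3 ft/s. Fr₁ = V₁/√(g·y₁) = 3.72.
By Bélanger, y₂/y₁ = ½[√(1 + 8Fr₁²) − 1] = ½[√111.6 − 1] = 4.78.
y₂ = 4.78 × 2.06 = 9.85 ft.
Head loss: ΔE = (y₂ − y₁)³/(4y₁y₂) = (9.85 − 2.06)³/(4×2.06×9.85) = 473/81.2 = 5.83 ft.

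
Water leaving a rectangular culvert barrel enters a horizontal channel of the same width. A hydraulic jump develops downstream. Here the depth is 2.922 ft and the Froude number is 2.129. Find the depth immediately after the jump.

y₂ = 7.457 ft

Fr₁ = 2.129 (given).
From the momentum equation for a rectangular channel, y₂/y₁ = ½[√(1 + 8Fr₁²) − 1] = ½[√37.261 − 1] = 2.552.
y₂ = 2.552 × 2.922 = 7.457 ft.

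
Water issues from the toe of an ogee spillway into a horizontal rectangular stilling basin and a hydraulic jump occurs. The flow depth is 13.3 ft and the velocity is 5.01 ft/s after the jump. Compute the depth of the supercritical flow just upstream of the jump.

Fr₂ = V₂/√(g·y₂) = 5.01/√(32.2×13.3) = 0.242.
Since the conjugate-depth ratio holds either way, y₁/y₂ = ½[√(1 + 8Fr₂²) − 1] = ½[√1.469 − 1] = 0.106.
y₁ = 0.106 × 13.3 = 1.41 ft.

y₁ = 1.41 ft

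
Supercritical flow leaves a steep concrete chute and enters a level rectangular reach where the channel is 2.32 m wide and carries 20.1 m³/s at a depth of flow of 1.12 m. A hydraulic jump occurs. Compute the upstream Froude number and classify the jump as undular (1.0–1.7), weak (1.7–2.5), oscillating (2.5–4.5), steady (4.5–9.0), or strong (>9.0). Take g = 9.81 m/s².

q = Q/b = 20.1/2.32 = 8.66 m²/s; V₁ = q/y₁ = 7.74 m/s. Fr₁ = V₁/√(g·y₁) = 2.33.
Fr₁ = 2.33 lies in the weak range.

Fr₁ = 2.33; weak jump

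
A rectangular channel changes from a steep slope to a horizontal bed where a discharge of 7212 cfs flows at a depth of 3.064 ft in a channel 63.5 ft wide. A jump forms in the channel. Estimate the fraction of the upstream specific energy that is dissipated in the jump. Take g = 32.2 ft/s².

q = Q/b = 7212/63.5 = 113.6 ft²/s; V₁ = q/y₁ = 37.07 ft/s. Fr₁ = V₁/√(g·y₁) = 3.732.
By Bélanger, y₂/y₁ = ½[√(1 + 8Fr₁²) − 1] = ½[√112.41 − 1] = 4.801.
y₂ = 4.801 × 3.064 = 14.71 ft.
E₁ = y₁ + V₁²/2g = 24.40 ft. ΔE = (y₂ − y₁)³/(4y₁y₂) = 8.763 ft. ΔE/E₁ = 8.763/24.40 = 0.359.

ΔE/E₁ = 0.359 (35.9%)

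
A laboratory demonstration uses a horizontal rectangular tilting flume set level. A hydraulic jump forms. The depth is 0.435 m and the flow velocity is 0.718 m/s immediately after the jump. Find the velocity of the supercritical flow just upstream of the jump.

V₁ = 3.57 m/s

Fr₂ = V₂/√(g·y₂) = 0.718/√(9.81×0.435) = 0.348.
From the momentum equation (using Fr₂), y₁/y₂ = ½[√(1 + 8Fr₂²) − 1] = ½[√1.966 − 1] = 0.201.
y₁ = 0.201 × 0.435 = 0.0875 m.
V₁ = q/y₁ = 0.312/0.0875 = 3.57 m/s.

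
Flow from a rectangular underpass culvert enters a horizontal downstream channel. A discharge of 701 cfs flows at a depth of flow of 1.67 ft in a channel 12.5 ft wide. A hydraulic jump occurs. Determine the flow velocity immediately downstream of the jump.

q = Q/b = 701/12.5 = 56.1 ft²/s; V₁ = q/y₁ = 33.6 ft/s. Fr₁ = V₁/√(g·y₁) = 4.58.
By Bélanger, y₂/y₁ = ½[√(1 + 8Fr₁²) − 1] = ½[√168.8 − 1] = 6.00.
y₂ = 6.00 × 1.67 = 10.0 ft.
V₂ = q/y₂ = 56.1/10.0 = 5.60 ft/s.

V₂ = 5.60 ft/s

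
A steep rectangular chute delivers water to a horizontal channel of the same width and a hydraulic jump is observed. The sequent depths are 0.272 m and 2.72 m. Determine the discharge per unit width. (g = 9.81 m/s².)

For a rectangular channel the momentum equation gives q² = ½·g·y₁·y₂·(y₁ + y₂) = ½×9.81×0.272×2.72×2.99 = 10.9.
q = √10.9 = 3.30 m²/s.

q = 3.30 m²/s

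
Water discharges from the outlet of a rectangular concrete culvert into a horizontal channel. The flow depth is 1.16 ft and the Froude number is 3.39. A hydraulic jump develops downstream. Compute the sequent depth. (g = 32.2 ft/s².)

y₂ = 5.01 ft

Fr₁ = 3.39 (given).
Conjugate-depth relation: y₂/y₁ = ½[√(1 + 8Fr₁²) − 1] = ½[√92.94 − 1] = 4.32.
y₂ = 4.32 × 1.16 = 5.01 ft.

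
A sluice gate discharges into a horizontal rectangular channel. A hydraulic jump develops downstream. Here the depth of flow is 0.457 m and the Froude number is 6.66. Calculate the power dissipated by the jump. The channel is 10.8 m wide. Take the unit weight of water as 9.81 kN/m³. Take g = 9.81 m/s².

Fr₁ = 6.66 (given).
Sequent-depth ratio: y₂/y₁ = ½[√(1 + 8Fr₁²) − 1] = ½[√355.8 − 1] = 8.93.
y₂ = 8.93 × 0.457 = 4.08 m.
V₁ = Fr₁·√(g·y₁) = 6.66×√(9.81×0.457) = 14.1 m/s; q = V₁·y₁ = 6.44 m²/s. V₂ = q/y₂ = 6.44/4.08 = 1.58 m/s. E₁ = y₁ + V₁²/2g = 10.6 m; E₂ = y₂ + V₂²/2g = 4.21 m. ΔE = E₁ − E₂ = 6.38 m.
Q = q·b = 6.44 × 10.8 = 69.6 m³/s. P = γ·Q·ΔE = 9.81 × 69.6 × 6.38 = 4358 kW.

P = 4358 kW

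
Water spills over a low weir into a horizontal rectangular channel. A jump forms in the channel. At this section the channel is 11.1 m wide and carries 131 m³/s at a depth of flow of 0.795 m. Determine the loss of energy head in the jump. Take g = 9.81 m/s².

q = Q/b = 131/11.1 = 11.8 m²/s; V₁ = q/y₁ = 14.8 m/s. Fr₁ = V₁/√(g·y₁) = 5.32.
Bélanger equation: y₂/y₁ = ½[√(1 + 8Fr₁²) − 1] = ½[√227.1 − 1] = 7.03.
y₂ = 7.03 × 0.795 = 5.59 m.
V₂ = q/y₂ = 11.8/5.59 = 2.11 m/s. E₁ = y₁ + V₁²/2g = 12.0 m; E₂ = y₂ + V₂²/2g = 5.82 m. ΔE = E₁ − E₂ = 6.21 m.

ΔE = 6.21 m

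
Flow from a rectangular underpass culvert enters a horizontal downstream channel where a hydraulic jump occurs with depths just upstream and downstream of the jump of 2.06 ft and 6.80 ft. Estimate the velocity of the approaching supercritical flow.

V₁ = 21.7 ft/s

For a rectangular channel the momentum equation gives q² = ½·g·y₁·y₂·(y₁ + y₂) = ½×32.2×2.06×6.80×8.86 = 1998.
q = √1998 = 44.7 ft²/s.
V₁ = q/y₁ = 44.7/2.06 = 21.7 ft/s.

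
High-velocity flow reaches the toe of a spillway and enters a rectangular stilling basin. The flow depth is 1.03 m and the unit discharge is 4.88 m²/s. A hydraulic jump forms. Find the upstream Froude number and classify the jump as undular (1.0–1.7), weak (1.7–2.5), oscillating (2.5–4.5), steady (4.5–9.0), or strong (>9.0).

Fr₁ = 1.49; undular jump

V₁ = q/y₁ = 4.88/1.03 = 4.74 m/s. Fr₁ = V₁/√(g·y₁) = 4.74/√(9.81×1.03) = 1.49.
Fr₁ = 1.49 lies in the undular range.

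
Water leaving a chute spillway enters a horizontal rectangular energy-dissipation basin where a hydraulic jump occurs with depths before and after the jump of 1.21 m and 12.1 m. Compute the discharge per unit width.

For a rectangular channel the momentum equation gives q² = ½·g·y₁·y₂·(y₁ + y₂) = ½×9.81×1.21×12.1×13.3 = 956.
q = √956 = 30.9 m²/s.

q = 30.9 m²/s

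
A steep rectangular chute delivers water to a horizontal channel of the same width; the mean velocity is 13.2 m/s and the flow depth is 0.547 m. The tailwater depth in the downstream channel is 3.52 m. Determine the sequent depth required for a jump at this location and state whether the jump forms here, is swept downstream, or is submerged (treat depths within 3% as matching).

y₂ = 4.14 m; the jump is swept downstream

Fr₁ = V₁/√(g·y₁) = 13.2/√(9.81×0.547) = 5.70.
Conjugate-depth relation: y₂/y₁ = ½[√(1 + 8Fr₁²) − 1] = ½[√260.8 − 1] = 7.57.
y₂ = 7.57 × 0.547 = 4.14 m.
Tailwater y_tw = 3.52 m: y_tw < y₂, so the jump is swept downstream.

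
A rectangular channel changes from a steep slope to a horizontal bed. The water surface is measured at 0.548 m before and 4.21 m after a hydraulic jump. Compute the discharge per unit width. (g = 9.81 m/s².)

q = 7.34 m²/s

For a rectangular channel the momentum equation gives q² = ½·g·y₁·y₂·(y₁ + y₂) = ½×9.81×0.548×4.21×4.76 = 53.8.
q = √53.8 = 7.34 m²/s.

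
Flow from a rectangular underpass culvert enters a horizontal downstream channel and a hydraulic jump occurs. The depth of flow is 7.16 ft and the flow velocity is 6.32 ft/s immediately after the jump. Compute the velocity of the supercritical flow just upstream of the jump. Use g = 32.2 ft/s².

Fr₂ = V₂/√(g·y₂) = 6.32/√(32.2×7.16) = 0.416.
Applying the sequent-depth relation in reverse, y₁/y₂ = ½[√(1 + 8Fr₂²) − 1] = ½[√2.386 − 1] = 0.272.
y₁ = 0.272 × 7.16 = 1.95 ft.
V₁ = q/y₁ = 45.3/1.95 = 23.2 ft/s.

V₁ = 23.2 ft/s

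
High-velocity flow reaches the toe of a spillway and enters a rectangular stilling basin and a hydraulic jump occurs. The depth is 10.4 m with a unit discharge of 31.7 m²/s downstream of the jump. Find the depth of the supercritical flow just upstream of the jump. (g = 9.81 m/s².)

y₁ = 1.64 m

V₂ = q/y₂ = 31.7/10.4 = 3.05 m/s; Fr₂ = V₂/√(g·y₂) = 0.302.
Applying the sequent-depth relation in reverse, y₁/y₂ = ½[√(1 + 8Fr₂²) − 1] = ½[√1.729 − 1] = 0.157.
y₁ = 0.157 × 10.4 = 1.64 m.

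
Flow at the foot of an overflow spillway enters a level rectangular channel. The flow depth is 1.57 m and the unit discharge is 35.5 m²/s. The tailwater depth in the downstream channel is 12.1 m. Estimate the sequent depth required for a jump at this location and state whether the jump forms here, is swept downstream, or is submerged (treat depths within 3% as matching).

y₂ = 12.0 m; the jump forms here

V₁ = q/y₁ = 35.5/1.57 = 22.6 m/s. Fr₁ = V₁/√(g·y₁) = 22.6/√(9.81×1.57) = 5.76.
From the momentum equation for a rectangular channel, y₂/y₁ = ½[√(1 + 8Fr₁²) − 1] = ½[√266.6 − 1] = 7.66.
y₂ = 7.66 × 1.57 = 12.0 m.
Tailwater y_tw = 12.1 m: y_tw ≈ y₂, so the jump forms here.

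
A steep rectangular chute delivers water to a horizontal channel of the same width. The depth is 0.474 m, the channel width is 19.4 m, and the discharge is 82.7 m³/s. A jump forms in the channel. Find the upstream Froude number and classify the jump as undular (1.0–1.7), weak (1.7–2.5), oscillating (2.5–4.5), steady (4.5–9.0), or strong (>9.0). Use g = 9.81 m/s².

Fr₁ = 4.17; oscillating jump

q = Q/b = 82.7/19.4 = 4.26 m²/s; V₁ = q/y₁ = 8.99 m/s. Fr₁ = V₁/√(g·y₁) = 4.17.
Fr₁ = 4.17 lies in the oscillating range.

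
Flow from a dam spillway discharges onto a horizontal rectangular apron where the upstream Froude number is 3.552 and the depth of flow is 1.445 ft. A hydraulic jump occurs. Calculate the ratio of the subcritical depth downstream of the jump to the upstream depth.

y₂/y₁ = 4.548

Fr₁ = 3.552 (given).
Bélanger equation: y₂/y₁ = ½[√(1 + 8Fr₁²) − 1] = ½[√101.93 − 1] = 4.548.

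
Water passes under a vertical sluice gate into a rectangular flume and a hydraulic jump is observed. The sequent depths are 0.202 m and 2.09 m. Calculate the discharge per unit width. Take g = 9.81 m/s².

For a rectangular channel the momentum equation gives q² = ½·g·y₁·y₂·(y₁ + y₂) = ½×9.81×0.202×2.09×2.29 = 4.75.
q = √4.75 = 2.18 m²/s.

q = 2.18 m²/s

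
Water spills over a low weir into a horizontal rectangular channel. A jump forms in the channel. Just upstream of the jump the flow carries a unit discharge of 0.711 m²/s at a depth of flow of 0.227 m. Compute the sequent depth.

V₁ = q/y₁ = 0.711/0.227 = 3.13 m/s. Fr₁ = V₁/√(g·y₁) = 3.13/√(9.81×0.227) = 2.10.
By Bélanger, y₂/y₁ = ½[√(1 + 8Fr₁²) − 1] = ½[√36.24 − 1] = 2.51.
y₂ = 2.51 × 0.227 = 0.570 m.

y₂ = 0.570 m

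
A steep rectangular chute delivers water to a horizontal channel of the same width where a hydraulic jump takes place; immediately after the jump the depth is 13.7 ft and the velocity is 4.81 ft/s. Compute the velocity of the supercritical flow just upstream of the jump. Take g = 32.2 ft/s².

Fr₂ = V₂/√(g·y₂) = 4.81/√(32.2×13.7) = 0.229.
Applying the sequent-depth relation in reverse, y₁/y₂ = ½[√(1 + 8Fr₂²) − 1] = ½[√1.420 − 1] = 0.0957.
y₁ = 0.0957 × 13.7 = 1.31 ft.
V₁ = q/y₁ = 65.9/1.31 = 50.2 ft/s.

V₁ = 50.2 ft/s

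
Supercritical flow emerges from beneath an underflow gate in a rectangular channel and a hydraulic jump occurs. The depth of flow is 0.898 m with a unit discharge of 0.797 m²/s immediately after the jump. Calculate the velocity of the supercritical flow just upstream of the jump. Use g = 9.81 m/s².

V₁ = 5.73 m/s

V₂ = q/y₂ = 0.797/0.898 = 0.888 m/s; Fr₂ = V₂/√(g·y₂) = 0.299.
From the momentum equation (using Fr₂), y₁/y₂ = ½[√(1 + 8Fr₂²) − 1] = ½[√1.715 − 1] = 0.155.
y₁ = 0.155 × 0.898 = 0.139 m.
V₁ = q/y₁ = 0.797/0.139 = 5.73 m/s.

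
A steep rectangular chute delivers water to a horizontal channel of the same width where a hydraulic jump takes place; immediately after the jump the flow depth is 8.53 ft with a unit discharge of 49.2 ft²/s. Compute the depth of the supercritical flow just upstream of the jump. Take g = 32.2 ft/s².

y₁ = 1.72 ft

V₂ = q/y₂ = 49.2/8.53 = 5.77 ft/s; Fr₂ = V₂/√(g·y₂) = 0.348.
The Bélanger relation is symmetric: y₁/y₂ = ½[√(1 + 8Fr₂²) − 1] = ½[√1.969 − 1] = 0.202.
y₁ = 0.202 × 8.53 = 1.72 ft.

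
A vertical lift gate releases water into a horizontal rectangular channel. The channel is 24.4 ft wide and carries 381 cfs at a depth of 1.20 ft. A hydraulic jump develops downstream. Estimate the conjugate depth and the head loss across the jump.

q = Q/b = 381/24.4 = 15.6 ft²/s; V₁ = q/y₁ = 13.0 ft/s. Fr₁ = V₁/√(g·y₁) = 2.09.
Sequent-depth ratio: y₂/y₁ = ½[√(1 + 8Fr₁²) − 1] = ½[√36.06 − 1] = 2.50.
y₂ = 2.50 × 1.20 = 3.00 ft.
Head loss: ΔE = (y₂ − y₁)³/(4y₁y₂) = (3.00 − 1.20)³/(4×1.20×3.00) = 5.86/14.4 = 0.407 ft.

y₂ = 3.00 ft; ΔE = 0.407 ft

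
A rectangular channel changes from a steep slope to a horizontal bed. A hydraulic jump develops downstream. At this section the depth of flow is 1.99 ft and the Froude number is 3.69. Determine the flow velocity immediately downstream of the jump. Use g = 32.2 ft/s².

Fr₁ = 3.69 (given).
Conjugate-depth relation: y₂/y₁ = ½[√(1 + 8Fr₁²) − 1] = ½[√109.9 − 1] = 4.74.
y₂ = 4.74 × 1.99 = 9.44 ft.
V₁ = Fr₁·√(g·y₁) = 3.69×√(32.2×1.99) = 29.5 ft/s; q = V₁·y₁ = 58.8 ft²/s.
V₂ = q/y₂ = 58.8/9.44 = 6.23 ft/s.

V₂ = 6.23 ft/s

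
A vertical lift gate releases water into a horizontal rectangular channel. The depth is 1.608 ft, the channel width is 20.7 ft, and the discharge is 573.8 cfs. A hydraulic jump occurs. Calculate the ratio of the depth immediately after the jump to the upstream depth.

y₂/y₁ = 2.925

q = Q/b = 573.8/20.7 = 27.72 ft²/s; V₁ = q/y₁ = 17.24 ft/s. Fr₁ = V₁/√(g·y₁) = 2.396.
Sequent-depth ratio: y₂/y₁ = ½[√(1 + 8Fr₁²) − 1] = ½[√46.915 − 1] = 2.925.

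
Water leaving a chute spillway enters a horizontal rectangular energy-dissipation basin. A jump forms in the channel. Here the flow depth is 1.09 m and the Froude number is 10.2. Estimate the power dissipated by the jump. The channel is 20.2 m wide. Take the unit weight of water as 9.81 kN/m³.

Fr₁ = 10.2 (given).
By Bélanger, y₂/y₁ = ½[√(1 + 8Fr₁²) − 1] = ½[√833.3 − 1] = 13.9.
y₂ = 13.9 × 1.09 = 15.2 m.
Head loss: ΔE = (y₂ − y₁)³/(4y₁y₂) = (15.2 − 1.09)³/(4×1.09×15.2) = 2802/66.2 = 42.3 m.
V₁ = Fr₁·√(g·y₁) = 10.2×√(9.81×1.09) = 33.4 m/s; q = V₁·y₁ = 36.4 m²/s. Q = q·b = 36.4 × 20.2 = 734 m³/s. P = γ·Q·ΔE = 9.81 × 734 × 42.3 = 304831 kW.

P = 304831 kW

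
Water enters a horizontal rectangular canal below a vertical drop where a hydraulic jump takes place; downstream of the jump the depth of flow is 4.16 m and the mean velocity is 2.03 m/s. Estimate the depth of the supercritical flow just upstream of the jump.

y₁ = 0.717 m

Fr₂ = V₂/√(g·y₂) = 2.03/√(9.81×4.16) = 0.318.
Applying the sequent-depth relation in reverse, y₁/y₂ = ½[√(1 + 8Fr₂²) − 1] = ½[√1.808 − 1] = 0.172.
y₁ = 0.172 × 4.16 = 0.717 m.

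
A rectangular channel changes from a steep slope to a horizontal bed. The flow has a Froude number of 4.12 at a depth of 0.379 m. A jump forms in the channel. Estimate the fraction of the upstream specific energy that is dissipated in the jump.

Fr₁ = 4.12 (given).
Conjugate-depth relation: y₂/y₁ = ½[√(1 + 8Fr₁²) − 1] = ½[√136.8 − 1] = 5.35.
y₂ = 5.35 × 0.379 = 2.03 m.
E₁ = y₁(1 + Fr₁²/2) = 0.379×(1 + 4.12²/2) = 3.60 m. ΔE = (y₂ − y₁)³/(4y₁y₂) = 1.46 m. ΔE/E₁ = 1.46/3.60 = 0.405.

ΔE/E₁ = 0.405 (40.5%)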